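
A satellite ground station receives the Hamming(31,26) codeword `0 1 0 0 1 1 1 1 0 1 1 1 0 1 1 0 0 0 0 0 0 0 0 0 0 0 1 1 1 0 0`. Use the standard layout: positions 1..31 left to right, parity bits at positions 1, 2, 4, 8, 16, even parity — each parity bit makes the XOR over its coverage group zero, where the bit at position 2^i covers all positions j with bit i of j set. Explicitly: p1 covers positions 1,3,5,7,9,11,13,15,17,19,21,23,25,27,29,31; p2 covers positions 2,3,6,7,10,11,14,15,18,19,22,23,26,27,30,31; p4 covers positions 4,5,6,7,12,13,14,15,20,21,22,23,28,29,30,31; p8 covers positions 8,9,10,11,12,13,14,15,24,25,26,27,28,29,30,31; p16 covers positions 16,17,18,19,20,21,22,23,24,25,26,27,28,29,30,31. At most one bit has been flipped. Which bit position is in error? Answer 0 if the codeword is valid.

24

s1: b1⊕b3⊕b5⊕b7⊕b9⊕b11⊕b13⊕b15⊕b17⊕b19⊕b21⊕b23⊕b25⊕b27⊕b29⊕b31 = 0⊕0⊕1⊕1⊕0⊕1⊕0⊕1⊕0⊕0⊕0⊕0⊕0⊕1⊕1⊕0 = 0
s2: b2⊕b3⊕b6⊕b7⊕b10⊕b11⊕b14⊕b15⊕b18⊕b19⊕b22⊕b23⊕b26⊕b27⊕b30⊕b31 = 1⊕0⊕1⊕1⊕1⊕1⊕1⊕1⊕0⊕0⊕0⊕0⊕0⊕1⊕0⊕0 = 0
s4: b4⊕b5⊕b6⊕b7⊕b12⊕b13⊕b14⊕b15⊕b20⊕b21⊕b22⊕b23⊕b28⊕b29⊕b30⊕b31 = 0⊕1⊕1⊕1⊕1⊕0⊕1⊕1⊕0⊕0⊕0⊕0⊕1⊕1⊕0⊕0 = 0
s8: b8⊕b9⊕b10⊕b11⊕b12⊕b13⊕b14⊕b15⊕b24⊕b25⊕b26⊕b27⊕b28⊕b29⊕b30⊕b31 = 1⊕0⊕1⊕1⊕1⊕0⊕1⊕1⊕0⊕0⊕0⊕1⊕1⊕1⊕0⊕0 = 1
s16: b16⊕b17⊕b18⊕b19⊕b20⊕b21⊕b22⊕b23⊕b24⊕b25⊕b26⊕b27⊕b28⊕b29⊕b30⊕b31 = 0⊕0⊕0⊕0⊕0⊕0⊕0⊕0⊕0⊕0⊕0⊕1⊕1⊕1⊕0⊕0 = 1
Syndrome (s16...s1) = 11000 → position 24.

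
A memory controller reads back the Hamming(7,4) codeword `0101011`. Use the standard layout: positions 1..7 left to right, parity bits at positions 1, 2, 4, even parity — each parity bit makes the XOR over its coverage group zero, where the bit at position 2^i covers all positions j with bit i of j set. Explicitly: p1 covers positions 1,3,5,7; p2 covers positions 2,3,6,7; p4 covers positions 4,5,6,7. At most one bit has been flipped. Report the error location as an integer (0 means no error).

7

s1: b1⊕b3⊕b5⊕b7 = 0⊕0⊕0⊕1 = 1
s2: b2⊕b3⊕b6⊕b7 = 1⊕0⊕1⊕1 = 1
s4: b4⊕b5⊕b6⊕b7 = 1⊕0⊕1⊕1 = 1
Syndrome (s4...s1) = 111 → position 7.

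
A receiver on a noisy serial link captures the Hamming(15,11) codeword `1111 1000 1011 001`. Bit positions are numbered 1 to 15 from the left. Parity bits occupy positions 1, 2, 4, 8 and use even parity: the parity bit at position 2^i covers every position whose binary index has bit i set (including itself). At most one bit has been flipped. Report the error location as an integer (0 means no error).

s1: b1⊕b3⊕b5⊕b7⊕b9⊕b11⊕b13⊕b15 = 1⊕1⊕1⊕0⊕1⊕1⊕0⊕1 = 0
s2: b2⊕b3⊕b6⊕b7⊕b10⊕b11⊕b14⊕b15 = 1⊕1⊕0⊕0⊕0⊕1⊕0⊕1 = 0
s4: b4⊕b5⊕b6⊕b7⊕b12⊕b13⊕b14⊕b15 = 1⊕1⊕0⊕0⊕1⊕0⊕0⊕1 = 0
s8: b8⊕b9⊕b10⊕b11⊕b12⊕b13⊕b14⊕b15 = 0⊕1⊕0⊕1⊕1⊕0⊕0⊕1 = 0
Syndrome (s8...s1) = 0000 → position 0 (no error).

0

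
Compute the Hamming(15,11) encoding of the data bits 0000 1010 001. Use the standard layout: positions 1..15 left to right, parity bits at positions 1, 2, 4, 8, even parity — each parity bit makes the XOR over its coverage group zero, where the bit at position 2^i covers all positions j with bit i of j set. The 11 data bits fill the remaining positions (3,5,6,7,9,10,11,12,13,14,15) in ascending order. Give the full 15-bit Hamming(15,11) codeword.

Place data bits at non-power-of-two positions: b3=0, b5=0, b6=0, b7=0, b9=1, b10=0, b11=1, b12=0, b13=0, b14=0, b15=1.
p1 = XOR of data positions {3,5,7,9,11,13,15} = 0⊕0⊕0⊕1⊕1⊕0⊕1 = 1
p2 = XOR of data positions {3,6,7,10,11,14,15} = 0⊕0⊕0⊕0⊕1⊕0⊕1 = 0
p4 = XOR of data positions {5,6,7,12,13,14,15} = 0⊕0⊕0⊕0⊕0⊕0⊕1 = 1
p8 = XOR of data positions {9,10,11,12,13,14,15} = 1⊕0⊕1⊕0⊕0⊕0⊕1 = 1
Codeword b1..b15 = 100100011010001

100100011010001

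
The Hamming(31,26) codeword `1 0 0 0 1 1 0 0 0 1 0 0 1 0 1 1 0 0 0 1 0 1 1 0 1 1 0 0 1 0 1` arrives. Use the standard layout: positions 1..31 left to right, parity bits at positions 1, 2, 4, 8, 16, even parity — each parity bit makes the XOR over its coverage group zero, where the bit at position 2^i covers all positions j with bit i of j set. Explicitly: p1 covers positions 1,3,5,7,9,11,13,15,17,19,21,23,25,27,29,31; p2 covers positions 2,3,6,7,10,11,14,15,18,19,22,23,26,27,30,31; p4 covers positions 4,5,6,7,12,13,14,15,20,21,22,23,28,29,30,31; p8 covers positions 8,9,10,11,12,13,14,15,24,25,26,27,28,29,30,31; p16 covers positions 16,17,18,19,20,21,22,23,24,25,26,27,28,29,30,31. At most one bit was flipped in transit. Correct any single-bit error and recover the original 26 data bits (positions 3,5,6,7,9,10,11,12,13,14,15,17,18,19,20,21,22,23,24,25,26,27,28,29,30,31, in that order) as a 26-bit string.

s1: b1⊕b3⊕b5⊕b7⊕b9⊕b11⊕b13⊕b15⊕b17⊕b19⊕b21⊕b23⊕b25⊕b27⊕b29⊕b31 = 1⊕0⊕1⊕0⊕0⊕0⊕1⊕1⊕0⊕0⊕0⊕1⊕1⊕0⊕1⊕1 = 0
s2: b2⊕b3⊕b6⊕b7⊕b10⊕b11⊕b14⊕b15⊕b18⊕b19⊕b22⊕b23⊕b26⊕b27⊕b30⊕b31 = 0⊕0⊕1⊕0⊕1⊕0⊕0⊕1⊕0⊕0⊕1⊕1⊕1⊕0⊕0⊕1 = 1
s4: b4⊕b5⊕b6⊕b7⊕b12⊕b13⊕b14⊕b15⊕b20⊕b21⊕b22⊕b23⊕b28⊕b29⊕b30⊕b31 = 0⊕1⊕1⊕0⊕0⊕1⊕0⊕1⊕1⊕0⊕1⊕1⊕0⊕1⊕0⊕1 = 1
s8: b8⊕b9⊕b10⊕b11⊕b12⊕b13⊕b14⊕b15⊕b24⊕b25⊕b26⊕b27⊕b28⊕b29⊕b30⊕b31 = 0⊕0⊕1⊕0⊕0⊕1⊕0⊕1⊕0⊕1⊕1⊕0⊕0⊕1⊕0⊕1 = 1
s16: b16⊕b17⊕b18⊕b19⊕b20⊕b21⊕b22⊕b23⊕b24⊕b25⊕b26⊕b27⊕b28⊕b29⊕b30⊕b31 = 1⊕0⊕0⊕0⊕1⊕0⊕1⊕1⊕0⊕1⊕1⊕0⊕0⊕1⊕0⊕1 = 0
Syndrome (s16...s1) = 01110 → position 14.
Flip bit 14: corrected codeword = 1000110001001111000101101100101
Data bits at positions 3,5,6,7,9,10,11,12,13,14,15,17,18,19,20,21,22,23,24,25,26,27,28,29,30,31: 01100100111000101101100101

01100100111000101101100101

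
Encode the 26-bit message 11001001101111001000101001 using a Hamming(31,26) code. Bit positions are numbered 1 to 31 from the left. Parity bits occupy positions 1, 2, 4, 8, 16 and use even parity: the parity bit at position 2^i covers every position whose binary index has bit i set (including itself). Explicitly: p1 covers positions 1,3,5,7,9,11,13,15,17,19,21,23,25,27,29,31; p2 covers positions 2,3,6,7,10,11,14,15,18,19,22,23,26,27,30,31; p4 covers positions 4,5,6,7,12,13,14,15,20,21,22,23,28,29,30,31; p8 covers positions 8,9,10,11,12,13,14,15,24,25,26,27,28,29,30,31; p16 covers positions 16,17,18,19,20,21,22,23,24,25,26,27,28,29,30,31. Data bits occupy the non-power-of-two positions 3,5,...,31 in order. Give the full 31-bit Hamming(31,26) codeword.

0111100110011011111001000101001

Place data bits at non-power-of-two positions: b3=1, b5=1, b6=0, b7=0, b9=1, b10=0, b11=0, b12=1, b13=1, b14=0, b15=1, b17=1, b18=1, b19=1, b20=0, b21=0, b22=1, b23=0, b24=0, b25=0, b26=1, b27=0, b28=1, b29=0, b30=0, b31=1.
p1 = XOR of data positions {3,5,7,9,11,13,15,17,19,21,23,25,27,29,31} = 1⊕1⊕0⊕1⊕0⊕1⊕1⊕1⊕1⊕0⊕0⊕0⊕0⊕0⊕1 = 0
p2 = XOR of data positions {3,6,7,10,11,14,15,18,19,22,23,26,27,30,31} = 1⊕0⊕0⊕0⊕0⊕0⊕1⊕1⊕1⊕1⊕0⊕1⊕0⊕0⊕1 = 1
p4 = XOR of data positions {5,6,7,12,13,14,15,20,21,22,23,28,29,30,31} = 1⊕0⊕0⊕1⊕1⊕0⊕1⊕0⊕0⊕1⊕0⊕1⊕0⊕0⊕1 = 1
p8 = XOR of data positions {9,10,11,12,13,14,15,24,25,26,27,28,29,30,31} = 1⊕0⊕0⊕1⊕1⊕0⊕1⊕0⊕0⊕1⊕0⊕1⊕0⊕0⊕1 = 1
p16 = XOR of data positions {17,18,19,20,21,22,23,24,25,26,27,28,29,30,31} = 1⊕1⊕1⊕0⊕0⊕1⊕0⊕0⊕0⊕1⊕0⊕1⊕0⊕0⊕1 = 1
Codeword b1..b31 = 0111100110011011111001000101001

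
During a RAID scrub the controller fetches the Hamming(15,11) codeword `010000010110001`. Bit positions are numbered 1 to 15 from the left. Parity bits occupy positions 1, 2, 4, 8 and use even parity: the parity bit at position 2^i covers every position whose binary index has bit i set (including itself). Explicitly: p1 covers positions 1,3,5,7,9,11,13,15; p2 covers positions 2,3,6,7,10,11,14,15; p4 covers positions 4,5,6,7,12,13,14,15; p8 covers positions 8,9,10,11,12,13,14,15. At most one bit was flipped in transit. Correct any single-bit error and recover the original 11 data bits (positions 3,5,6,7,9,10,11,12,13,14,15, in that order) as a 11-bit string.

s1: b1⊕b3⊕b5⊕b7⊕b9⊕b11⊕b13⊕b15 = 0⊕0⊕0⊕0⊕0⊕1⊕0⊕1 = 0
s2: b2⊕b3⊕b6⊕b7⊕b10⊕b11⊕b14⊕b15 = 1⊕0⊕0⊕0⊕1⊕1⊕0⊕1 = 0
s4: b4⊕b5⊕b6⊕b7⊕b12⊕b13⊕b14⊕b15 = 0⊕0⊕0⊕0⊕0⊕0⊕0⊕1 = 1
s8: b8⊕b9⊕b10⊕b11⊕b12⊕b13⊕b14⊕b15 = 1⊕0⊕1⊕1⊕0⊕0⊕0⊕1 = 0
Syndrome (s8...s1) = 0100 → position 4.
Flip bit 4: corrected codeword = 010100010110001
Data bits at positions 3,5,6,7,9,10,11,12,13,14,15: 00000110001

00000110001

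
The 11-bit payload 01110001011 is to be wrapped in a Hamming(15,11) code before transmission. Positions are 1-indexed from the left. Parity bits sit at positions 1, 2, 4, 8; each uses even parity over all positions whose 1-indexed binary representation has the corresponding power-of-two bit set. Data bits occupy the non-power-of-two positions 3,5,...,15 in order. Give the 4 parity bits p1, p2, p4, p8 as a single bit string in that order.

Place data bits at non-power-of-two positions: b3=0, b5=1, b6=1, b7=1, b9=0, b10=0, b11=0, b12=1, b13=0, b14=1, b15=1.
p1 = XOR of data positions {3,5,7,9,11,13,15} = 0⊕1⊕1⊕0⊕0⊕0⊕1 = 1
p2 = XOR of data positions {3,6,7,10,11,14,15} = 0⊕1⊕1⊕0⊕0⊕1⊕1 = 0
p4 = XOR of data positions {5,6,7,12,13,14,15} = 1⊕1⊕1⊕1⊕0⊕1⊕1 = 0
p8 = XOR of data positions {9,10,11,12,13,14,15} = 0⊕0⊕0⊕1⊕0⊕1⊕1 = 1
Parity bits p1,p2,p4,p8 = 1001

1001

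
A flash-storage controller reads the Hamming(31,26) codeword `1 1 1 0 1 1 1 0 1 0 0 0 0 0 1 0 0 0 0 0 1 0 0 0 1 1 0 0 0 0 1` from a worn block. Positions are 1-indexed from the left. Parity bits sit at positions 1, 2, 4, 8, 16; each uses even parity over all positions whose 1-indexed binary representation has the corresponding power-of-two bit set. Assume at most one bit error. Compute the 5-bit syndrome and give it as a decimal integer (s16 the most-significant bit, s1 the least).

11

s1: b1⊕b3⊕b5⊕b7⊕b9⊕b11⊕b13⊕b15⊕b17⊕b19⊕b21⊕b23⊕b25⊕b27⊕b29⊕b31 = 1⊕1⊕1⊕1⊕1⊕0⊕0⊕1⊕0⊕0⊕1⊕0⊕1⊕0⊕0⊕1 = 1
s2: b2⊕b3⊕b6⊕b7⊕b10⊕b11⊕b14⊕b15⊕b18⊕b19⊕b22⊕b23⊕b26⊕b27⊕b30⊕b31 = 1⊕1⊕1⊕1⊕0⊕0⊕0⊕1⊕0⊕0⊕0⊕0⊕1⊕0⊕0⊕1 = 1
s4: b4⊕b5⊕b6⊕b7⊕b12⊕b13⊕b14⊕b15⊕b20⊕b21⊕b22⊕b23⊕b28⊕b29⊕b30⊕b31 = 0⊕1⊕1⊕1⊕0⊕0⊕0⊕1⊕0⊕1⊕0⊕0⊕0⊕0⊕0⊕1 = 0
s8: b8⊕b9⊕b10⊕b11⊕b12⊕b13⊕b14⊕b15⊕b24⊕b25⊕b26⊕b27⊕b28⊕b29⊕b30⊕b31 = 0⊕1⊕0⊕0⊕0⊕0⊕0⊕1⊕0⊕1⊕1⊕0⊕0⊕0⊕0⊕1 = 1
s16: b16⊕b17⊕b18⊕b19⊕b20⊕b21⊕b22⊕b23⊕b24⊕b25⊕b26⊕b27⊕b28⊕b29⊕b30⊕b31 = 0⊕0⊕0⊕0⊕0⊕1⊕0⊕0⊕0⊕1⊕1⊕0⊕0⊕0⊕0⊕1 = 0
Syndrome (s16...s1) = 01011 → position 11.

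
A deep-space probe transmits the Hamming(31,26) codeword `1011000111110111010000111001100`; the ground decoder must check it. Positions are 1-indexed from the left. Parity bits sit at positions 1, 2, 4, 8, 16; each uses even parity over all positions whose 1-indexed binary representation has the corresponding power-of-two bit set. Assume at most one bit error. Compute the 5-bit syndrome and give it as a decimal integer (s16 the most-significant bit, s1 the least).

s1: b1⊕b3⊕b5⊕b7⊕b9⊕b11⊕b13⊕b15⊕b17⊕b19⊕b21⊕b23⊕b25⊕b27⊕b29⊕b31 = 1⊕1⊕0⊕0⊕1⊕1⊕0⊕1⊕0⊕0⊕0⊕1⊕1⊕0⊕1⊕0 = 0
s2: b2⊕b3⊕b6⊕b7⊕b10⊕b11⊕b14⊕b15⊕b18⊕b19⊕b22⊕b23⊕b26⊕b27⊕b30⊕b31 = 0⊕1⊕0⊕0⊕1⊕1⊕1⊕1⊕1⊕0⊕0⊕1⊕0⊕0⊕0⊕0 = 1
s4: b4⊕b5⊕b6⊕b7⊕b12⊕b13⊕b14⊕b15⊕b20⊕b21⊕b22⊕b23⊕b28⊕b29⊕b30⊕b31 = 1⊕0⊕0⊕0⊕1⊕0⊕1⊕1⊕0⊕0⊕0⊕1⊕1⊕1⊕0⊕0 = 1
s8: b8⊕b9⊕b10⊕b11⊕b12⊕b13⊕b14⊕b15⊕b24⊕b25⊕b26⊕b27⊕b28⊕b29⊕b30⊕b31 = 1⊕1⊕1⊕1⊕1⊕0⊕1⊕1⊕1⊕1⊕0⊕0⊕1⊕1⊕0⊕0 = 1
s16: b16⊕b17⊕b18⊕b19⊕b20⊕b21⊕b22⊕b23⊕b24⊕b25⊕b26⊕b27⊕b28⊕b29⊕b30⊕b31 = 1⊕0⊕1⊕0⊕0⊕0⊕0⊕1⊕1⊕1⊕0⊕0⊕1⊕1⊕0⊕0 = 1
Syndrome (s16...s1) = 11110 → position 30.

30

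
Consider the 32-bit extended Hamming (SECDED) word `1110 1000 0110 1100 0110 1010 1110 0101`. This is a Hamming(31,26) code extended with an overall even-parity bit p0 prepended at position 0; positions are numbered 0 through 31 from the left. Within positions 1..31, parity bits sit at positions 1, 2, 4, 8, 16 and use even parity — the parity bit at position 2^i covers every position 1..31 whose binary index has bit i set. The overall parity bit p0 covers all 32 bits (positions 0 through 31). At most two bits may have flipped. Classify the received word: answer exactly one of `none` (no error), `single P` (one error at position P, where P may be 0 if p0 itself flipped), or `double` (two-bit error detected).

s1: b1⊕b3⊕b5⊕b7⊕b9⊕b11⊕b13⊕b15⊕b17⊕b19⊕b21⊕b23⊕b25⊕b27⊕b29⊕b31 = 1⊕0⊕0⊕0⊕1⊕0⊕1⊕0⊕1⊕0⊕0⊕0⊕1⊕0⊕1⊕1 = 1
s2: b2⊕b3⊕b6⊕b7⊕b10⊕b11⊕b14⊕b15⊕b18⊕b19⊕b22⊕b23⊕b26⊕b27⊕b30⊕b31 = 1⊕0⊕0⊕0⊕1⊕0⊕0⊕0⊕1⊕0⊕1⊕0⊕1⊕0⊕0⊕1 = 0
s4: b4⊕b5⊕b6⊕b7⊕b12⊕b13⊕b14⊕b15⊕b20⊕b21⊕b22⊕b23⊕b28⊕b29⊕b30⊕b31 = 1⊕0⊕0⊕0⊕1⊕1⊕0⊕0⊕1⊕0⊕1⊕0⊕0⊕1⊕0⊕1 = 1
s8: b8⊕b9⊕b10⊕b11⊕b12⊕b13⊕b14⊕b15⊕b24⊕b25⊕b26⊕b27⊕b28⊕b29⊕b30⊕b31 = 0⊕1⊕1⊕0⊕1⊕1⊕0⊕0⊕1⊕1⊕1⊕0⊕0⊕1⊕0⊕1 = 1
s16: b16⊕b17⊕b18⊕b19⊕b20⊕b21⊕b22⊕b23⊕b24⊕b25⊕b26⊕b27⊕b28⊕b29⊕b30⊕b31 = 0⊕1⊕1⊕0⊕1⊕0⊕1⊕0⊕1⊕1⊕1⊕0⊕0⊕1⊕0⊕1 = 1
Syndrome (s16...s1) = 11101 → position 29.
Overall parity (XOR of all 32 bits, including p0): 1⊕1⊕1⊕0⊕1⊕0⊕0⊕0⊕0⊕1⊕1⊕0⊕1⊕1⊕0⊕0⊕0⊕1⊕1⊕0⊕1⊕0⊕1⊕0⊕1⊕1⊕1⊕0⊕0⊕1⊕0⊕1 = 1
Overall=1, syndrome position=29 → single-bit error at position 29.

single 29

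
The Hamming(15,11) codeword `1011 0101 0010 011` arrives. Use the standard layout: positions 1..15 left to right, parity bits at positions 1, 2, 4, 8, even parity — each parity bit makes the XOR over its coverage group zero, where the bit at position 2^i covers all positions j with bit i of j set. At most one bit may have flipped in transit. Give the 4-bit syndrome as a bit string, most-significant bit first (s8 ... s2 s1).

0010

s1: b1⊕b3⊕b5⊕b7⊕b9⊕b11⊕b13⊕b15 = 1⊕1⊕0⊕0⊕0⊕1⊕0⊕1 = 0
s2: b2⊕b3⊕b6⊕b7⊕b10⊕b11⊕b14⊕b15 = 0⊕1⊕1⊕0⊕0⊕1⊕1⊕1 = 1
s4: b4⊕b5⊕b6⊕b7⊕b12⊕b13⊕b14⊕b15 = 1⊕0⊕1⊕0⊕0⊕0⊕1⊕1 = 0
s8: b8⊕b9⊕b10⊕b11⊕b12⊕b13⊕b14⊕b15 = 1⊕0⊕0⊕1⊕0⊕0⊕1⊕1 = 0
Syndrome (s8...s1) = 0010 → position 2.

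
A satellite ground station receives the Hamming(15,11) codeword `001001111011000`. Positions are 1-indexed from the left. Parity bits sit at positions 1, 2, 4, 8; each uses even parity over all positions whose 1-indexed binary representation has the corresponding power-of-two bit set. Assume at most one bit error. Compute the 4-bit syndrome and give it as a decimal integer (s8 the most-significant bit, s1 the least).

4

s1: b1⊕b3⊕b5⊕b7⊕b9⊕b11⊕b13⊕b15 = 0⊕1⊕0⊕1⊕1⊕1⊕0⊕0 = 0
s2: b2⊕b3⊕b6⊕b7⊕b10⊕b11⊕b14⊕b15 = 0⊕1⊕1⊕1⊕0⊕1⊕0⊕0 = 0
s4: b4⊕b5⊕b6⊕b7⊕b12⊕b13⊕b14⊕b15 = 0⊕0⊕1⊕1⊕1⊕0⊕0⊕0 = 1
s8: b8⊕b9⊕b10⊕b11⊕b12⊕b13⊕b14⊕b15 = 1⊕1⊕0⊕1⊕1⊕0⊕0⊕0 = 0
Syndrome (s8...s1) = 0100 → position 4.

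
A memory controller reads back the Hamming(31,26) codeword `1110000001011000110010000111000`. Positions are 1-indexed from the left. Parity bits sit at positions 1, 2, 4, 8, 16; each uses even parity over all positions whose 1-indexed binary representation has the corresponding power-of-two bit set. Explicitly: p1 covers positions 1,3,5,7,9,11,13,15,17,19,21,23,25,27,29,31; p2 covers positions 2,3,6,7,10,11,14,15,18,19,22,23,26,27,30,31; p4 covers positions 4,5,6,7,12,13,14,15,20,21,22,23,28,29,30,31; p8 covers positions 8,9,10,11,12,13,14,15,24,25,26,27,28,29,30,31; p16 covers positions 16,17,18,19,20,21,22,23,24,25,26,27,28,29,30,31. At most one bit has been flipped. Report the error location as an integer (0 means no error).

0

s1: b1⊕b3⊕b5⊕b7⊕b9⊕b11⊕b13⊕b15⊕b17⊕b19⊕b21⊕b23⊕b25⊕b27⊕b29⊕b31 = 1⊕1⊕0⊕0⊕0⊕0⊕1⊕0⊕1⊕0⊕1⊕0⊕0⊕1⊕0⊕0 = 0
s2: b2⊕b3⊕b6⊕b7⊕b10⊕b11⊕b14⊕b15⊕b18⊕b19⊕b22⊕b23⊕b26⊕b27⊕b30⊕b31 = 1⊕1⊕0⊕0⊕1⊕0⊕0⊕0⊕1⊕0⊕0⊕0⊕1⊕1⊕0⊕0 = 0
s4: b4⊕b5⊕b6⊕b7⊕b12⊕b13⊕b14⊕b15⊕b20⊕b21⊕b22⊕b23⊕b28⊕b29⊕b30⊕b31 = 0⊕0⊕0⊕0⊕1⊕1⊕0⊕0⊕0⊕1⊕0⊕0⊕1⊕0⊕0⊕0 = 0
s8: b8⊕b9⊕b10⊕b11⊕b12⊕b13⊕b14⊕b15⊕b24⊕b25⊕b26⊕b27⊕b28⊕b29⊕b30⊕b31 = 0⊕0⊕1⊕0⊕1⊕1⊕0⊕0⊕0⊕0⊕1⊕1⊕1⊕0⊕0⊕0 = 0
s16: b16⊕b17⊕b18⊕b19⊕b20⊕b21⊕b22⊕b23⊕b24⊕b25⊕b26⊕b27⊕b28⊕b29⊕b30⊕b31 = 0⊕1⊕1⊕0⊕0⊕1⊕0⊕0⊕0⊕0⊕1⊕1⊕1⊕0⊕0⊕0 = 0
Syndrome (s16...s1) = 00000 → position 0 (no error).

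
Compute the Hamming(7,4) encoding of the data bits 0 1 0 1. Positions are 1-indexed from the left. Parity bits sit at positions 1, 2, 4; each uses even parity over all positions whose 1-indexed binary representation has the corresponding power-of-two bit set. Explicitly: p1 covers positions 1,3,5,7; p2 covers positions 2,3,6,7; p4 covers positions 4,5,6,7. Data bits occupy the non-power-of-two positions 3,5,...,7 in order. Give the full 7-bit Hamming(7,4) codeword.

0100101

Place data bits at non-power-of-two positions: b3=0, b5=1, b6=0, b7=1.
p1 = XOR of data positions {3,5,7} = 0⊕1⊕1 = 0
p2 = XOR of data positions {3,6,7} = 0⊕0⊕1 = 1
p4 = XOR of data positions {5,6,7} = 1⊕0⊕1 = 0
Codeword b1..b7 = 0100101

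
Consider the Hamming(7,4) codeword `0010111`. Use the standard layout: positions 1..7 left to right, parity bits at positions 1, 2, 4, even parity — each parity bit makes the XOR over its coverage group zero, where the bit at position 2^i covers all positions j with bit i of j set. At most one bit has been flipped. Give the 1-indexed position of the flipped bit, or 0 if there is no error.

s1: b1⊕b3⊕b5⊕b7 = 0⊕1⊕1⊕1 = 1
s2: b2⊕b3⊕b6⊕b7 = 0⊕1⊕1⊕1 = 1
s4: b4⊕b5⊕b6⊕b7 = 0⊕1⊕1⊕1 = 1
Syndrome (s4...s1) = 111 → position 7.

7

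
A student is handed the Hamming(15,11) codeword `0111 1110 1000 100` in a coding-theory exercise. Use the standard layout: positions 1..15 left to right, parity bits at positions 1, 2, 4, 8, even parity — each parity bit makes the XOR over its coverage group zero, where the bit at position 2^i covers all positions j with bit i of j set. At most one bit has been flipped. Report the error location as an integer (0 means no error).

s1: b1⊕b3⊕b5⊕b7⊕b9⊕b11⊕b13⊕b15 = 0⊕1⊕1⊕1⊕1⊕0⊕1⊕0 = 1
s2: b2⊕b3⊕b6⊕b7⊕b10⊕b11⊕b14⊕b15 = 1⊕1⊕1⊕1⊕0⊕0⊕0⊕0 = 0
s4: b4⊕b5⊕b6⊕b7⊕b12⊕b13⊕b14⊕b15 = 1⊕1⊕1⊕1⊕0⊕1⊕0⊕0 = 1
s8: b8⊕b9⊕b10⊕b11⊕b12⊕b13⊕b14⊕b15 = 0⊕1⊕0⊕0⊕0⊕1⊕0⊕0 = 0
Syndrome (s8...s1) = 0101 → position 5.

5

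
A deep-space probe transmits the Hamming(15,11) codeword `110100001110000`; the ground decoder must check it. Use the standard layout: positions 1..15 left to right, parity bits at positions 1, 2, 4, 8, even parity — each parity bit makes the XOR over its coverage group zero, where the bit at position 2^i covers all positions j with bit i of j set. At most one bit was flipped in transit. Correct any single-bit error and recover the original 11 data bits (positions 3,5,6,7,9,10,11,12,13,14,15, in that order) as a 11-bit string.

s1: b1⊕b3⊕b5⊕b7⊕b9⊕b11⊕b13⊕b15 = 1⊕0⊕0⊕0⊕1⊕1⊕0⊕0 = 1
s2: b2⊕b3⊕b6⊕b7⊕b10⊕b11⊕b14⊕b15 = 1⊕0⊕0⊕0⊕1⊕1⊕0⊕0 = 1
s4: b4⊕b5⊕b6⊕b7⊕b12⊕b13⊕b14⊕b15 = 1⊕0⊕0⊕0⊕0⊕0⊕0⊕0 = 1
s8: b8⊕b9⊕b10⊕b11⊕b12⊕b13⊕b14⊕b15 = 0⊕1⊕1⊕1⊕0⊕0⊕0⊕0 = 1
Syndrome (s8...s1) = 1111 → position 15.
Flip bit 15: corrected codeword = 110100001110001
Data bits at positions 3,5,6,7,9,10,11,12,13,14,15: 00001110001

00001110001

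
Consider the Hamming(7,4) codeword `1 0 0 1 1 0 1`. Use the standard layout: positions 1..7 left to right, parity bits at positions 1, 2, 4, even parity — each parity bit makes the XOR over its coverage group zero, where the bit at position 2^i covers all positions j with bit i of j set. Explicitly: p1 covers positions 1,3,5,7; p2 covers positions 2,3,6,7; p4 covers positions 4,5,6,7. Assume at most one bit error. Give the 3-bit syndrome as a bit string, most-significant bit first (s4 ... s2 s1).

111

s1: b1⊕b3⊕b5⊕b7 = 1⊕0⊕1⊕1 = 1
s2: b2⊕b3⊕b6⊕b7 = 0⊕0⊕0⊕1 = 1
s4: b4⊕b5⊕b6⊕b7 = 1⊕1⊕0⊕1 = 1
Syndrome (s4...s1) = 111 → position 7.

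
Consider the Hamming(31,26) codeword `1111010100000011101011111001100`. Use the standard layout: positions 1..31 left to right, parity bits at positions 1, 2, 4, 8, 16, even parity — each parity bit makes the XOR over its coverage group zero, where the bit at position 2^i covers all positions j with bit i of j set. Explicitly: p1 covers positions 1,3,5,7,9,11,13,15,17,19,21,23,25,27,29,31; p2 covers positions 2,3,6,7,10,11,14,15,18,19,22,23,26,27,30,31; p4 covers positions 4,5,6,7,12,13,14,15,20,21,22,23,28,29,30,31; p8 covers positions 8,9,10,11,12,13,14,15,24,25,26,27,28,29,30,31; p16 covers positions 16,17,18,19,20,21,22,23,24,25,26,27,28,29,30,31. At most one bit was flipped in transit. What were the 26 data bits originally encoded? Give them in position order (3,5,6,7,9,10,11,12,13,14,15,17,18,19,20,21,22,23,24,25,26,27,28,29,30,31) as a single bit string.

s1: b1⊕b3⊕b5⊕b7⊕b9⊕b11⊕b13⊕b15⊕b17⊕b19⊕b21⊕b23⊕b25⊕b27⊕b29⊕b31 = 1⊕1⊕0⊕0⊕0⊕0⊕0⊕1⊕1⊕1⊕1⊕1⊕1⊕0⊕1⊕0 = 1
s2: b2⊕b3⊕b6⊕b7⊕b10⊕b11⊕b14⊕b15⊕b18⊕b19⊕b22⊕b23⊕b26⊕b27⊕b30⊕b31 = 1⊕1⊕1⊕0⊕0⊕0⊕0⊕1⊕0⊕1⊕1⊕1⊕0⊕0⊕0⊕0 = 1
s4: b4⊕b5⊕b6⊕b7⊕b12⊕b13⊕b14⊕b15⊕b20⊕b21⊕b22⊕b23⊕b28⊕b29⊕b30⊕b31 = 1⊕0⊕1⊕0⊕0⊕0⊕0⊕1⊕0⊕1⊕1⊕1⊕1⊕1⊕0⊕0 = 0
s8: b8⊕b9⊕b10⊕b11⊕b12⊕b13⊕b14⊕b15⊕b24⊕b25⊕b26⊕b27⊕b28⊕b29⊕b30⊕b31 = 1⊕0⊕0⊕0⊕0⊕0⊕0⊕1⊕1⊕1⊕0⊕0⊕1⊕1⊕0⊕0 = 0
s16: b16⊕b17⊕b18⊕b19⊕b20⊕b21⊕b22⊕b23⊕b24⊕b25⊕b26⊕b27⊕b28⊕b29⊕b30⊕b31 = 1⊕1⊕0⊕1⊕0⊕1⊕1⊕1⊕1⊕1⊕0⊕0⊕1⊕1⊕0⊕0 = 0
Syndrome (s16...s1) = 00011 → position 3.
Flip bit 3: corrected codeword = 1101010100000011101011111001100
Data bits at positions 3,5,6,7,9,10,11,12,13,14,15,17,18,19,20,21,22,23,24,25,26,27,28,29,30,31: 00100000001101011111001100

00100000001101011111001100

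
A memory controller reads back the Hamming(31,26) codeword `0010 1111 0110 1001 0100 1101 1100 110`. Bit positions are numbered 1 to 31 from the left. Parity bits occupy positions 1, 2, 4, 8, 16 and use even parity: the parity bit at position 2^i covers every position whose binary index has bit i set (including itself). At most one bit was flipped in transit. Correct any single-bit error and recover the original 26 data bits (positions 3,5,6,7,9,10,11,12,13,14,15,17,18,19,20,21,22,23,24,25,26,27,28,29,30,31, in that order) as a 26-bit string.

s1: b1⊕b3⊕b5⊕b7⊕b9⊕b11⊕b13⊕b15⊕b17⊕b19⊕b21⊕b23⊕b25⊕b27⊕b29⊕b31 = 0⊕1⊕1⊕1⊕0⊕1⊕1⊕0⊕0⊕0⊕1⊕0⊕1⊕0⊕1⊕0 = 0
s2: b2⊕b3⊕b6⊕b7⊕b10⊕b11⊕b14⊕b15⊕b18⊕b19⊕b22⊕b23⊕b26⊕b27⊕b30⊕b31 = 0⊕1⊕1⊕1⊕1⊕1⊕0⊕0⊕1⊕0⊕1⊕0⊕1⊕0⊕1⊕0 = 1
s4: b4⊕b5⊕b6⊕b7⊕b12⊕b13⊕b14⊕b15⊕b20⊕b21⊕b22⊕b23⊕b28⊕b29⊕b30⊕b31 = 0⊕1⊕1⊕1⊕0⊕1⊕0⊕0⊕0⊕1⊕1⊕0⊕0⊕1⊕1⊕0 = 0
s8: b8⊕b9⊕b10⊕b11⊕b12⊕b13⊕b14⊕b15⊕b24⊕b25⊕b26⊕b27⊕b28⊕b29⊕b30⊕b31 = 1⊕0⊕1⊕1⊕0⊕1⊕0⊕0⊕1⊕1⊕1⊕0⊕0⊕1⊕1⊕0 = 1
s16: b16⊕b17⊕b18⊕b19⊕b20⊕b21⊕b22⊕b23⊕b24⊕b25⊕b26⊕b27⊕b28⊕b29⊕b30⊕b31 = 1⊕0⊕1⊕0⊕0⊕1⊕1⊕0⊕1⊕1⊕1⊕0⊕0⊕1⊕1⊕0 = 1
Syndrome (s16...s1) = 11010 → position 26.
Flip bit 26: corrected codeword = 0010111101101001010011011000110
Data bits at positions 3,5,6,7,9,10,11,12,13,14,15,17,18,19,20,21,22,23,24,25,26,27,28,29,30,31: 11110110100010011011000110

11110110100010011011000110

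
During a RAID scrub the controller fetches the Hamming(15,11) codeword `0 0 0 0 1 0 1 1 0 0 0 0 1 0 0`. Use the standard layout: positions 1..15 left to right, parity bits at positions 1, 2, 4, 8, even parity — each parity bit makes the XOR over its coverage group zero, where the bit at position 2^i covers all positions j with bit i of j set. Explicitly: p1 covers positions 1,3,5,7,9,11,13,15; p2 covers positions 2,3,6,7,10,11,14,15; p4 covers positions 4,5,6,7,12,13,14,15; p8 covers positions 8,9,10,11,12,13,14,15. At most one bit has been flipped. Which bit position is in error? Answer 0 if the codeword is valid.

7

s1: b1⊕b3⊕b5⊕b7⊕b9⊕b11⊕b13⊕b15 = 0⊕0⊕1⊕1⊕0⊕0⊕1⊕0 = 1
s2: b2⊕b3⊕b6⊕b7⊕b10⊕b11⊕b14⊕b15 = 0⊕0⊕0⊕1⊕0⊕0⊕0⊕0 = 1
s4: b4⊕b5⊕b6⊕b7⊕b12⊕b13⊕b14⊕b15 = 0⊕1⊕0⊕1⊕0⊕1⊕0⊕0 = 1
s8: b8⊕b9⊕b10⊕b11⊕b12⊕b13⊕b14⊕b15 = 1⊕0⊕0⊕0⊕0⊕1⊕0⊕0 = 0
Syndrome (s8...s1) = 0111 → position 7.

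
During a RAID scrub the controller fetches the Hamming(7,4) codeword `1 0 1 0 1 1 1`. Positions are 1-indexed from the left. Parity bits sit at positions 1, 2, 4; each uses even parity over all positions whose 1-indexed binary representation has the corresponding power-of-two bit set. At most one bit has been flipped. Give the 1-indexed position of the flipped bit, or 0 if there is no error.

6

s1: b1⊕b3⊕b5⊕b7 = 1⊕1⊕1⊕1 = 0
s2: b2⊕b3⊕b6⊕b7 = 0⊕1⊕1⊕1 = 1
s4: b4⊕b5⊕b6⊕b7 = 0⊕1⊕1⊕1 = 1
Syndrome (s4...s1) = 110 → position 6.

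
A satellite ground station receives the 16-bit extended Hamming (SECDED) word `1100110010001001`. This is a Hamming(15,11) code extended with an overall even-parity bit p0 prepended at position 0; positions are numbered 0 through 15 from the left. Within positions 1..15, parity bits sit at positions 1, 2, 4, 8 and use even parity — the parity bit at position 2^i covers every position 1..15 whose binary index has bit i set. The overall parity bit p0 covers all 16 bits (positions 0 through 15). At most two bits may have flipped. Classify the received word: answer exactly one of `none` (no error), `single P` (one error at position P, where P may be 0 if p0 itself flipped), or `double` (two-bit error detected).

s1: b1⊕b3⊕b5⊕b7⊕b9⊕b11⊕b13⊕b15 = 1⊕0⊕1⊕0⊕0⊕0⊕0⊕1 = 1
s2: b2⊕b3⊕b6⊕b7⊕b10⊕b11⊕b14⊕b15 = 0⊕0⊕0⊕0⊕0⊕0⊕0⊕1 = 1
s4: b4⊕b5⊕b6⊕b7⊕b12⊕b13⊕b14⊕b15 = 1⊕1⊕0⊕0⊕1⊕0⊕0⊕1 = 0
s8: b8⊕b9⊕b10⊕b11⊕b12⊕b13⊕b14⊕b15 = 1⊕0⊕0⊕0⊕1⊕0⊕0⊕1 = 1
Syndrome (s8...s1) = 1011 → position 11.
Overall parity (XOR of all 16 bits, including p0): 1⊕1⊕0⊕0⊕1⊕1⊕0⊕0⊕1⊕0⊕0⊕0⊕1⊕0⊕0⊕1 = 1
Overall=1, syndrome position=11 → single-bit error at position 11.

single 11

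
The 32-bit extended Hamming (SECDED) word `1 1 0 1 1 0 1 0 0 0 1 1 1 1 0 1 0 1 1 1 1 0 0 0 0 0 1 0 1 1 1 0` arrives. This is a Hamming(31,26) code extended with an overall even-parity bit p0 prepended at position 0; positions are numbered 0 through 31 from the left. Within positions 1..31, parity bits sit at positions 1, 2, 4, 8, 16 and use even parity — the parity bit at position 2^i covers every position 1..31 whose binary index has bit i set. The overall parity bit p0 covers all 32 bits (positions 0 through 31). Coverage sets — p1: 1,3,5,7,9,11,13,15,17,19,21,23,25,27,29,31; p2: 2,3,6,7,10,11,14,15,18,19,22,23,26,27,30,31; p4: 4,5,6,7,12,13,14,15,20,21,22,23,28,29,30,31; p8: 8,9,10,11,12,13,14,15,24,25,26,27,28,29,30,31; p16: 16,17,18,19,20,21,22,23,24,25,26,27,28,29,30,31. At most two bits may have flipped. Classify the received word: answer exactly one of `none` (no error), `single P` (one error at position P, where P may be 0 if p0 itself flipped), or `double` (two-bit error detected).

double

s1: b1⊕b3⊕b5⊕b7⊕b9⊕b11⊕b13⊕b15⊕b17⊕b19⊕b21⊕b23⊕b25⊕b27⊕b29⊕b31 = 1⊕1⊕0⊕0⊕0⊕1⊕1⊕1⊕1⊕1⊕0⊕0⊕0⊕0⊕1⊕0 = 0
s2: b2⊕b3⊕b6⊕b7⊕b10⊕b11⊕b14⊕b15⊕b18⊕b19⊕b22⊕b23⊕b26⊕b27⊕b30⊕b31 = 0⊕1⊕1⊕0⊕1⊕1⊕0⊕1⊕1⊕1⊕0⊕0⊕1⊕0⊕1⊕0 = 1
s4: b4⊕b5⊕b6⊕b7⊕b12⊕b13⊕b14⊕b15⊕b20⊕b21⊕b22⊕b23⊕b28⊕b29⊕b30⊕b31 = 1⊕0⊕1⊕0⊕1⊕1⊕0⊕1⊕1⊕0⊕0⊕0⊕1⊕1⊕1⊕0 = 1
s8: b8⊕b9⊕b10⊕b11⊕b12⊕b13⊕b14⊕b15⊕b24⊕b25⊕b26⊕b27⊕b28⊕b29⊕b30⊕b31 = 0⊕0⊕1⊕1⊕1⊕1⊕0⊕1⊕0⊕0⊕1⊕0⊕1⊕1⊕1⊕0 = 1
s16: b16⊕b17⊕b18⊕b19⊕b20⊕b21⊕b22⊕b23⊕b24⊕b25⊕b26⊕b27⊕b28⊕b29⊕b30⊕b31 = 0⊕1⊕1⊕1⊕1⊕0⊕0⊕0⊕0⊕0⊕1⊕0⊕1⊕1⊕1⊕0 = 0
Syndrome (s16...s1) = 01110 → position 14.
Overall parity (XOR of all 32 bits, including p0): 1⊕1⊕0⊕1⊕1⊕0⊕1⊕0⊕0⊕0⊕1⊕1⊕1⊕1⊕0⊕1⊕0⊕1⊕1⊕1⊕1⊕0⊕0⊕0⊕0⊕0⊕1⊕0⊕1⊕1⊕1⊕0 = 0
Overall=0, syndrome position=14 → double-bit error detected (uncorrectable).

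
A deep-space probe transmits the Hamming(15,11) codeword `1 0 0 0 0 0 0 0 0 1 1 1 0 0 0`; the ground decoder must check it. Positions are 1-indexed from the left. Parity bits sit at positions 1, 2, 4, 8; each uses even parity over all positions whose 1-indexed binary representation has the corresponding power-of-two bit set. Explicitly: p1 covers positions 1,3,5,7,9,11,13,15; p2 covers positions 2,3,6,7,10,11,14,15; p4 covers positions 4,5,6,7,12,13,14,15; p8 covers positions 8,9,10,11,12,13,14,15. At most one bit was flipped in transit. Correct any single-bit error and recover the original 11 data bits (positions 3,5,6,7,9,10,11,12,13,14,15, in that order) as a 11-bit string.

00000110000

s1: b1⊕b3⊕b5⊕b7⊕b9⊕b11⊕b13⊕b15 = 1⊕0⊕0⊕0⊕0⊕1⊕0⊕0 = 0
s2: b2⊕b3⊕b6⊕b7⊕b10⊕b11⊕b14⊕b15 = 0⊕0⊕0⊕0⊕1⊕1⊕0⊕0 = 0
s4: b4⊕b5⊕b6⊕b7⊕b12⊕b13⊕b14⊕b15 = 0⊕0⊕0⊕0⊕1⊕0⊕0⊕0 = 1
s8: b8⊕b9⊕b10⊕b11⊕b12⊕b13⊕b14⊕b15 = 0⊕0⊕1⊕1⊕1⊕0⊕0⊕0 = 1
Syndrome (s8...s1) = 1100 → position 12.
Flip bit 12: corrected codeword = 100000000110000
Data bits at positions 3,5,6,7,9,10,11,12,13,14,15: 00000110000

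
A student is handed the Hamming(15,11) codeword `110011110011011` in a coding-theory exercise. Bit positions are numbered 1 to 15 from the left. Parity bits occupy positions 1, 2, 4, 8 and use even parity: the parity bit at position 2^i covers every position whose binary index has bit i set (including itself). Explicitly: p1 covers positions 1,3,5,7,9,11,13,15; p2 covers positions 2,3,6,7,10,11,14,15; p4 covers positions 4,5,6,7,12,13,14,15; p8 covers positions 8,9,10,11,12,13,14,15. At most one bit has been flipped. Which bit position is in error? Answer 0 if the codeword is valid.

s1: b1⊕b3⊕b5⊕b7⊕b9⊕b11⊕b13⊕b15 = 1⊕0⊕1⊕1⊕0⊕1⊕0⊕1 = 1
s2: b2⊕b3⊕b6⊕b7⊕b10⊕b11⊕b14⊕b15 = 1⊕0⊕1⊕1⊕0⊕1⊕1⊕1 = 0
s4: b4⊕b5⊕b6⊕b7⊕b12⊕b13⊕b14⊕b15 = 0⊕1⊕1⊕1⊕1⊕0⊕1⊕1 = 0
s8: b8⊕b9⊕b10⊕b11⊕b12⊕b13⊕b14⊕b15 = 1⊕0⊕0⊕1⊕1⊕0⊕1⊕1 = 1
Syndrome (s8...s1) = 1001 → position 9.

9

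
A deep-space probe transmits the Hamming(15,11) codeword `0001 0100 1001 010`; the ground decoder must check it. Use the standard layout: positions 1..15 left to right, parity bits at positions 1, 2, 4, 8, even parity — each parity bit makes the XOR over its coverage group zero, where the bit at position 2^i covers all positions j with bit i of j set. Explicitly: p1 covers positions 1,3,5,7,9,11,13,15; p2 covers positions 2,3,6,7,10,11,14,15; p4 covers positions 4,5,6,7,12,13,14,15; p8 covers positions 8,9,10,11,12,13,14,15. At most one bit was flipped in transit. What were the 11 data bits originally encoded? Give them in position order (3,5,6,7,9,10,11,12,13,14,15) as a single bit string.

s1: b1⊕b3⊕b5⊕b7⊕b9⊕b11⊕b13⊕b15 = 0⊕0⊕0⊕0⊕1⊕0⊕0⊕0 = 1
s2: b2⊕b3⊕b6⊕b7⊕b10⊕b11⊕b14⊕b15 = 0⊕0⊕1⊕0⊕0⊕0⊕1⊕0 = 0
s4: b4⊕b5⊕b6⊕b7⊕b12⊕b13⊕b14⊕b15 = 1⊕0⊕1⊕0⊕1⊕0⊕1⊕0 = 0
s8: b8⊕b9⊕b10⊕b11⊕b12⊕b13⊕b14⊕b15 = 0⊕1⊕0⊕0⊕1⊕0⊕1⊕0 = 1
Syndrome (s8...s1) = 1001 → position 9.
Flip bit 9: corrected codeword = 000101000001010
Data bits at positions 3,5,6,7,9,10,11,12,13,14,15: 00100001010

00100001010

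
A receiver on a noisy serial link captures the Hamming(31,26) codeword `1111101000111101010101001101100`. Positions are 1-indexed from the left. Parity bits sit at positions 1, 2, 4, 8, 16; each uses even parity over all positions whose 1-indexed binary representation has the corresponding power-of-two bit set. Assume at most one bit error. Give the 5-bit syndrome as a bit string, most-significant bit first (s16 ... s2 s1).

s1: b1⊕b3⊕b5⊕b7⊕b9⊕b11⊕b13⊕b15⊕b17⊕b19⊕b21⊕b23⊕b25⊕b27⊕b29⊕b31 = 1⊕1⊕1⊕1⊕0⊕1⊕1⊕0⊕0⊕0⊕0⊕0⊕1⊕0⊕1⊕0 = 0
s2: b2⊕b3⊕b6⊕b7⊕b10⊕b11⊕b14⊕b15⊕b18⊕b19⊕b22⊕b23⊕b26⊕b27⊕b30⊕b31 = 1⊕1⊕0⊕1⊕0⊕1⊕1⊕0⊕1⊕0⊕1⊕0⊕1⊕0⊕0⊕0 = 0
s4: b4⊕b5⊕b6⊕b7⊕b12⊕b13⊕b14⊕b15⊕b20⊕b21⊕b22⊕b23⊕b28⊕b29⊕b30⊕b31 = 1⊕1⊕0⊕1⊕1⊕1⊕1⊕0⊕1⊕0⊕1⊕0⊕1⊕1⊕0⊕0 = 0
s8: b8⊕b9⊕b10⊕b11⊕b12⊕b13⊕b14⊕b15⊕b24⊕b25⊕b26⊕b27⊕b28⊕b29⊕b30⊕b31 = 0⊕0⊕0⊕1⊕1⊕1⊕1⊕0⊕0⊕1⊕1⊕0⊕1⊕1⊕0⊕0 = 0
s16: b16⊕b17⊕b18⊕b19⊕b20⊕b21⊕b22⊕b23⊕b24⊕b25⊕b26⊕b27⊕b28⊕b29⊕b30⊕b31 = 1⊕0⊕1⊕0⊕1⊕0⊕1⊕0⊕0⊕1⊕1⊕0⊕1⊕1⊕0⊕0 = 0
Syndrome (s16...s1) = 00000 → position 0 (no error).

00000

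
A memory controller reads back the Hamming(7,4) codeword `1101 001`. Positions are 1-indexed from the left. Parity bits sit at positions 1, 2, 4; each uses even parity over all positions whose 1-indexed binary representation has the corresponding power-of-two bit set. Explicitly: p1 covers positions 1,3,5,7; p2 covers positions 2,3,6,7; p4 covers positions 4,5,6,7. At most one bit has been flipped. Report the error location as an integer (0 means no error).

0

s1: b1⊕b3⊕b5⊕b7 = 1⊕0⊕0⊕1 = 0
s2: b2⊕b3⊕b6⊕b7 = 1⊕0⊕0⊕1 = 0
s4: b4⊕b5⊕b6⊕b7 = 1⊕0⊕0⊕1 = 0
Syndrome (s4...s1) = 000 → position 0 (no error).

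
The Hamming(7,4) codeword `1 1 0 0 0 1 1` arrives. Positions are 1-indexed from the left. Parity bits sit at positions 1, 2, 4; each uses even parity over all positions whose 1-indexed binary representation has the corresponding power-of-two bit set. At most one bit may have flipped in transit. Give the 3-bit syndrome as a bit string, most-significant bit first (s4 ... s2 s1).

s1: b1⊕b3⊕b5⊕b7 = 1⊕0⊕0⊕1 = 0
s2: b2⊕b3⊕b6⊕b7 = 1⊕0⊕1⊕1 = 1
s4: b4⊕b5⊕b6⊕b7 = 0⊕0⊕1⊕1 = 0
Syndrome (s4...s1) = 010 → position 2.

010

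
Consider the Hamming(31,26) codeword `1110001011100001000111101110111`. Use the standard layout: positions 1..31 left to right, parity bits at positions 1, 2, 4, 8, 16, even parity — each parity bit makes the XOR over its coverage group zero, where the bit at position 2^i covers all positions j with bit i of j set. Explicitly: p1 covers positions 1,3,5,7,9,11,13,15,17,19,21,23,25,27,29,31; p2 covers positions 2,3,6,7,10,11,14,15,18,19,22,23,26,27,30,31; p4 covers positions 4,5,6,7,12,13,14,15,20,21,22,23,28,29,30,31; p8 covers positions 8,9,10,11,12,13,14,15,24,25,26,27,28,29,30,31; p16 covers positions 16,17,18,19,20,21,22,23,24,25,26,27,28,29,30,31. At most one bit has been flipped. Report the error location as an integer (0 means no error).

27

s1: b1⊕b3⊕b5⊕b7⊕b9⊕b11⊕b13⊕b15⊕b17⊕b19⊕b21⊕b23⊕b25⊕b27⊕b29⊕b31 = 1⊕1⊕0⊕1⊕1⊕1⊕0⊕0⊕0⊕0⊕1⊕1⊕1⊕1⊕1⊕1 = 1
s2: b2⊕b3⊕b6⊕b7⊕b10⊕b11⊕b14⊕b15⊕b18⊕b19⊕b22⊕b23⊕b26⊕b27⊕b30⊕b31 = 1⊕1⊕0⊕1⊕1⊕1⊕0⊕0⊕0⊕0⊕1⊕1⊕1⊕1⊕1⊕1 = 1
s4: b4⊕b5⊕b6⊕b7⊕b12⊕b13⊕b14⊕b15⊕b20⊕b21⊕b22⊕b23⊕b28⊕b29⊕b30⊕b31 = 0⊕0⊕0⊕1⊕0⊕0⊕0⊕0⊕1⊕1⊕1⊕1⊕0⊕1⊕1⊕1 = 0
s8: b8⊕b9⊕b10⊕b11⊕b12⊕b13⊕b14⊕b15⊕b24⊕b25⊕b26⊕b27⊕b28⊕b29⊕b30⊕b31 = 0⊕1⊕1⊕1⊕0⊕0⊕0⊕0⊕0⊕1⊕1⊕1⊕0⊕1⊕1⊕1 = 1
s16: b16⊕b17⊕b18⊕b19⊕b20⊕b21⊕b22⊕b23⊕b24⊕b25⊕b26⊕b27⊕b28⊕b29⊕b30⊕b31 = 1⊕0⊕0⊕0⊕1⊕1⊕1⊕1⊕0⊕1⊕1⊕1⊕0⊕1⊕1⊕1 = 1
Syndrome (s16...s1) = 11011 → position 27.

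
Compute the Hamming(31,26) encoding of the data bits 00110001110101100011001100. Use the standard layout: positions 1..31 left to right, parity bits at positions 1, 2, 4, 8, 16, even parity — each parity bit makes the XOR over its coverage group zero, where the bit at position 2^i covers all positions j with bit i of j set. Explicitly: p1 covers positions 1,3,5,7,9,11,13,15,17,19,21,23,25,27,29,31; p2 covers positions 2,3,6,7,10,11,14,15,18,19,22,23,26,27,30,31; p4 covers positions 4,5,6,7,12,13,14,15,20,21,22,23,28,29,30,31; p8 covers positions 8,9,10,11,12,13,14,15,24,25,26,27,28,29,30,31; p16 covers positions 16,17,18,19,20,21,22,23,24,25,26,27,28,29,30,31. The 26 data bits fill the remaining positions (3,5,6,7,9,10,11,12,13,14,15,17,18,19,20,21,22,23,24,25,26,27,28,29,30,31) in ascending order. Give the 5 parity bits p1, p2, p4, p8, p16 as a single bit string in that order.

Place data bits at non-power-of-two positions: b3=0, b5=0, b6=1, b7=1, b9=0, b10=0, b11=0, b12=1, b13=1, b14=1, b15=0, b17=1, b18=0, b19=1, b20=1, b21=0, b22=0, b23=0, b24=1, b25=1, b26=0, b27=0, b28=1, b29=1, b30=0, b31=0.
p1 = XOR of data positions {3,5,7,9,11,13,15,17,19,21,23,25,27,29,31} = 0⊕0⊕1⊕0⊕0⊕1⊕0⊕1⊕1⊕0⊕0⊕1⊕0⊕1⊕0 = 0
p2 = XOR of data positions {3,6,7,10,11,14,15,18,19,22,23,26,27,30,31} = 0⊕1⊕1⊕0⊕0⊕1⊕0⊕0⊕1⊕0⊕0⊕0⊕0⊕0⊕0 = 0
p4 = XOR of data positions {5,6,7,12,13,14,15,20,21,22,23,28,29,30,31} = 0⊕1⊕1⊕1⊕1⊕1⊕0⊕1⊕0⊕0⊕0⊕1⊕1⊕0⊕0 = 0
p8 = XOR of data positions {9,10,11,12,13,14,15,24,25,26,27,28,29,30,31} = 0⊕0⊕0⊕1⊕1⊕1⊕0⊕1⊕1⊕0⊕0⊕1⊕1⊕0⊕0 = 1
p16 = XOR of data positions {17,18,19,20,21,22,23,24,25,26,27,28,29,30,31} = 1⊕0⊕1⊕1⊕0⊕0⊕0⊕1⊕1⊕0⊕0⊕1⊕1⊕0⊕0 = 1
Parity bits p1,p2,p4,p8,p16 = 00011

00011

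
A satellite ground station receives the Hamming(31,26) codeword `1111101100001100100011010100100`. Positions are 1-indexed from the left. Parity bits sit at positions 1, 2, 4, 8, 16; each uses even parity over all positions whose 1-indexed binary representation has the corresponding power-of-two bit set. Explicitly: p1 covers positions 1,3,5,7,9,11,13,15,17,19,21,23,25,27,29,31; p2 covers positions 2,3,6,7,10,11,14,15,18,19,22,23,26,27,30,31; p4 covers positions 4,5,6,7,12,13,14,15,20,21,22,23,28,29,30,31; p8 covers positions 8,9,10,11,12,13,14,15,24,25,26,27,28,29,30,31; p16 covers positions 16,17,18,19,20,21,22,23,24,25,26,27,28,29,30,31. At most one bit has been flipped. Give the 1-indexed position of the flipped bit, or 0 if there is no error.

s1: b1⊕b3⊕b5⊕b7⊕b9⊕b11⊕b13⊕b15⊕b17⊕b19⊕b21⊕b23⊕b25⊕b27⊕b29⊕b31 = 1⊕1⊕1⊕1⊕0⊕0⊕1⊕0⊕1⊕0⊕1⊕0⊕0⊕0⊕1⊕0 = 0
s2: b2⊕b3⊕b6⊕b7⊕b10⊕b11⊕b14⊕b15⊕b18⊕b19⊕b22⊕b23⊕b26⊕b27⊕b30⊕b31 = 1⊕1⊕0⊕1⊕0⊕0⊕1⊕0⊕0⊕0⊕1⊕0⊕1⊕0⊕0⊕0 = 0
s4: b4⊕b5⊕b6⊕b7⊕b12⊕b13⊕b14⊕b15⊕b20⊕b21⊕b22⊕b23⊕b28⊕b29⊕b30⊕b31 = 1⊕1⊕0⊕1⊕0⊕1⊕1⊕0⊕0⊕1⊕1⊕0⊕0⊕1⊕0⊕0 = 0
s8: b8⊕b9⊕b10⊕b11⊕b12⊕b13⊕b14⊕b15⊕b24⊕b25⊕b26⊕b27⊕b28⊕b29⊕b30⊕b31 = 1⊕0⊕0⊕0⊕0⊕1⊕1⊕0⊕1⊕0⊕1⊕0⊕0⊕1⊕0⊕0 = 0
s16: b16⊕b17⊕b18⊕b19⊕b20⊕b21⊕b22⊕b23⊕b24⊕b25⊕b26⊕b27⊕b28⊕b29⊕b30⊕b31 = 0⊕1⊕0⊕0⊕0⊕1⊕1⊕0⊕1⊕0⊕1⊕0⊕0⊕1⊕0⊕0 = 0
Syndrome (s16...s1) = 00000 → position 0 (no error).

0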